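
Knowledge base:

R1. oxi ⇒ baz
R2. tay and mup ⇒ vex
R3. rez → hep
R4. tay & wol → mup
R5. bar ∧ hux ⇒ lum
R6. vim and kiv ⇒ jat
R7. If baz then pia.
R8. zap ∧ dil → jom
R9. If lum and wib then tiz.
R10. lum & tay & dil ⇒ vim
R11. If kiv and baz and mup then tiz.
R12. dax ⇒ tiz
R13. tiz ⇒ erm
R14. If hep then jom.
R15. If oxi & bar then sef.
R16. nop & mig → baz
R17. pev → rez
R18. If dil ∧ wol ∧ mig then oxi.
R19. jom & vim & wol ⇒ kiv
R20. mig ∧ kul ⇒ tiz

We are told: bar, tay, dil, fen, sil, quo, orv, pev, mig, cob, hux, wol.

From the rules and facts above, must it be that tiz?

mup  (by R4: tay, wol)
lum  (by R5: bar, hux)
vim  (by R10: lum, tay, dil)
rez  (by R17: pev)
oxi  (by R18: dil, wol, mig)
baz  (by R1: oxi)
hep  (by R3: rez)
jom  (by R14: hep)
kiv  (by R19: jom, vim, wol)
tiz  (by R11: kiv, baz, mup)

Yes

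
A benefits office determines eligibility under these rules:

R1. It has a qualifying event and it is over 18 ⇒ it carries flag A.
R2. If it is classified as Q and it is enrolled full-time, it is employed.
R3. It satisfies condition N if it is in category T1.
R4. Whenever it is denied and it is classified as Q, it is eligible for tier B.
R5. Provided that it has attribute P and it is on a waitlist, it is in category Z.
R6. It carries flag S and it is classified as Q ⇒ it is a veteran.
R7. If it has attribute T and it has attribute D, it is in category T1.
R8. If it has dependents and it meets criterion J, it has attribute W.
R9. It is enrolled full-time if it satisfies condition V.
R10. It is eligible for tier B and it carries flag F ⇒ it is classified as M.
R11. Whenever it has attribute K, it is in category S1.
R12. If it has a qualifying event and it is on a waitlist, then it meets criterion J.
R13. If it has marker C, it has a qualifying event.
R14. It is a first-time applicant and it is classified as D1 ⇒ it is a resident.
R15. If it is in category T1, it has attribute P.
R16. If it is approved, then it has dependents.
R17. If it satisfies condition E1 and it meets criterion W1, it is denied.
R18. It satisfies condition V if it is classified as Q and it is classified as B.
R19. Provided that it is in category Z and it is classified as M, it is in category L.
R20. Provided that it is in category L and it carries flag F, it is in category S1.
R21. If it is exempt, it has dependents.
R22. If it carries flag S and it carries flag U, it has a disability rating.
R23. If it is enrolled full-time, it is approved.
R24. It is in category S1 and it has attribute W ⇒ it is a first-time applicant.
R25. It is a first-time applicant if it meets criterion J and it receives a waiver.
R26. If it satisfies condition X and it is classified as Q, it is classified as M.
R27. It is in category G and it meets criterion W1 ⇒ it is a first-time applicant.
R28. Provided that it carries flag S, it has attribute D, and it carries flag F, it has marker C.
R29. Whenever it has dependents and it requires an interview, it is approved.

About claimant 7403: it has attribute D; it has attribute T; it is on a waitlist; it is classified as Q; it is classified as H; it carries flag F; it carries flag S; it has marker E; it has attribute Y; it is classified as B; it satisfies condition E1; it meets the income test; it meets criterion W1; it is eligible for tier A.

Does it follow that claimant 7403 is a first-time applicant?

Yes

By R7 (it has attribute T, it has attribute D): it is in category T1.
By R15 (it is in category T1): it has attribute P.
By R17 (it satisfies condition E1, it meets criterion W1): it is denied.
By R18 (it is classified as Q, it is classified as B): it satisfies condition V.
By R28 (it carries flag S, it has attribute D, it carries flag F): it has marker C.
By R4 (it is denied, it is classified as Q): it is eligible for tier B.
By R5 (it has attribute P, it is on a waitlist): it is in category Z.
By R9 (it satisfies condition V): it is enrolled full-time.
By R10 (it is eligible for tier B, it carries flag F): it is classified as M.
By R13 (it has marker C): it has a qualifying event.
By R19 (it is in category Z, it is classified as M): it is in category L.
By R20 (it is in category L, it carries flag F): it is in category S1.
By R23 (it is enrolled full-time): it is approved.
By R12 (it has a qualifying event, it is on a waitlist): it meets criterion J.
By R16 (it is approved): it has dependents.
By R8 (it has dependents, it meets criterion J): it has attribute W.
By R24 (it is in category S1, it has attribute W): it is a first-time applicant.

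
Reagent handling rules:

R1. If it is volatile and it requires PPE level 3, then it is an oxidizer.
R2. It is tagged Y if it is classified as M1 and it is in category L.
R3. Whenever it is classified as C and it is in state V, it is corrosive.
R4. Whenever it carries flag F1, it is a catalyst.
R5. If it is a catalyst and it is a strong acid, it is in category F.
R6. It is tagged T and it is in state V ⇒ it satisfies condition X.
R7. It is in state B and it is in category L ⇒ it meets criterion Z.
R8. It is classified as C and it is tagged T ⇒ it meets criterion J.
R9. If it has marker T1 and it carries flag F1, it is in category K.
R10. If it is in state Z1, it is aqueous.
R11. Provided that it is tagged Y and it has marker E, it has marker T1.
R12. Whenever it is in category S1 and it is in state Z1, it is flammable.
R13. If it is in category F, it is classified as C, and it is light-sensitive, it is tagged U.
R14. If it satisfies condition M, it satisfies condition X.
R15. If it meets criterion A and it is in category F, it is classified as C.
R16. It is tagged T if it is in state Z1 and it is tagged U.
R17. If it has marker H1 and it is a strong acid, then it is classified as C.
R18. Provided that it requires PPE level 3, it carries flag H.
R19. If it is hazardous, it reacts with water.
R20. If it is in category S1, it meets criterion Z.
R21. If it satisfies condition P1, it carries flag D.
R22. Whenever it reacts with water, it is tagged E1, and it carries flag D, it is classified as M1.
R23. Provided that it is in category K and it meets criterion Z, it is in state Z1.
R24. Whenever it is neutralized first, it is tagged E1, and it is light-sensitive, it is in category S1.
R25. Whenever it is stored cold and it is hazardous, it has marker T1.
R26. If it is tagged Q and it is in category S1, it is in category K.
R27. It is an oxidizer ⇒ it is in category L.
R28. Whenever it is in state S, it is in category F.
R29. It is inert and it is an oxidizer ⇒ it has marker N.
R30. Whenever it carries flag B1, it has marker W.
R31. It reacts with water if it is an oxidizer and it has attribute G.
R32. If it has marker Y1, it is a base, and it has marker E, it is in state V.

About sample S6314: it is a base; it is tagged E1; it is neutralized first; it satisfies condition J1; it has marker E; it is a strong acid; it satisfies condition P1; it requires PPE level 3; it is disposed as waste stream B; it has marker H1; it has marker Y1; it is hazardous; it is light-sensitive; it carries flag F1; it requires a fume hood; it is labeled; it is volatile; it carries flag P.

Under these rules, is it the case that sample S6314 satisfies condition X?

By R1 (it is volatile, it requires PPE level 3): it is an oxidizer.
By R4 (it carries flag F1): it is a catalyst.
By R5 (it is a catalyst, it is a strong acid): it is in category F.
By R17 (it has marker H1, it is a strong acid): it is classified as C.
By R19 (it is hazardous): it reacts with water.
By R21 (it satisfies condition P1): it carries flag D.
By R22 (it reacts with water, it is tagged E1, it carries flag D): it is classified as M1.
By R24 (it is neutralized first, it is tagged E1, it is light-sensitive): it is in category S1.
By R27 (it is an oxidizer): it is in category L.
By R32 (it has marker Y1, it is a base, it has marker E): it is in state V.
By R2 (it is classified as M1, it is in category L): it is tagged Y.
By R11 (it is tagged Y, it has marker E): it has marker T1.
By R13 (it is in category F, it is classified as C, it is light-sensitive): it is tagged U.
By R20 (it is in category S1): it meets criterion Z.
By R9 (it has marker T1, it carries flag F1): it is in category K.
By R23 (it is in category K, it meets criterion Z): it is in state Z1.
By R16 (it is in state Z1, it is tagged U): it is tagged T.
By R6 (it is tagged T, it is in state V): it satisfies condition X.

Yes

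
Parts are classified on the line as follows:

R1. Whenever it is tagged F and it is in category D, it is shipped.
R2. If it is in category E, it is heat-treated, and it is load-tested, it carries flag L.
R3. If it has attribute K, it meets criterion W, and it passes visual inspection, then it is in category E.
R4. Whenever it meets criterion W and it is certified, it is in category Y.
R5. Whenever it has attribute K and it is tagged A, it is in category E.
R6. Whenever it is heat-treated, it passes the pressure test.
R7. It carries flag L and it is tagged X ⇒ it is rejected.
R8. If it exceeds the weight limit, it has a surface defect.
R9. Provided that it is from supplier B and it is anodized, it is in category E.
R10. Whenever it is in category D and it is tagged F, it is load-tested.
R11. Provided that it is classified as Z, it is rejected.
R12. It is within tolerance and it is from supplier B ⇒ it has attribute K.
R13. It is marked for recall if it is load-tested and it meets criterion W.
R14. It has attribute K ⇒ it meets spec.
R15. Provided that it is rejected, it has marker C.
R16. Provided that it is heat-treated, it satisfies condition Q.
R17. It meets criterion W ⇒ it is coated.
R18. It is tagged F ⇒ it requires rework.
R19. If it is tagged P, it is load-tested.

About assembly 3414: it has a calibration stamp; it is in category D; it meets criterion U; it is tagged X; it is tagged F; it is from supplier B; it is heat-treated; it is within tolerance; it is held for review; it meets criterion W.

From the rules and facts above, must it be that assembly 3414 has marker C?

Forward chaining from the given facts derives: is shipped, passes the pressure test, is load-tested, has attribute K, is marked for recall, meets spec, satisfies condition Q, is coated, requires rework.
The only rule concluding "it has marker C" is R15, which needs "it is rejected"; that is never established.

No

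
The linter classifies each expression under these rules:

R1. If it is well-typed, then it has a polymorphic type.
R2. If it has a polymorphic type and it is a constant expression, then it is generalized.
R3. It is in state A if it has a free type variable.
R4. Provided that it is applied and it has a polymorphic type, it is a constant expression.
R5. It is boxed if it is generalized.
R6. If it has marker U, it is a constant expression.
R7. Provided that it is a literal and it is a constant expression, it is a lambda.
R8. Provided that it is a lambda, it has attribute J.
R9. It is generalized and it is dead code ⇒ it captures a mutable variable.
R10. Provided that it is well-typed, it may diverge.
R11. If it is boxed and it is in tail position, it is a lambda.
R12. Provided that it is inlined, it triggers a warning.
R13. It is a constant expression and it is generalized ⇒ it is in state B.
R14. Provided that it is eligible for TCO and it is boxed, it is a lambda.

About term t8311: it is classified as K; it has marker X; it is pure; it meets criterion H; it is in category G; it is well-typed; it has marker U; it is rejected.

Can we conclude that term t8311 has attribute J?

No

Forward chaining from the given facts derives: has a polymorphic type, is a constant expression, may diverge, is generalized, is boxed, is in state B.
The only rule concluding "it has attribute J" is R8, which needs "it is a lambda"; that is never established.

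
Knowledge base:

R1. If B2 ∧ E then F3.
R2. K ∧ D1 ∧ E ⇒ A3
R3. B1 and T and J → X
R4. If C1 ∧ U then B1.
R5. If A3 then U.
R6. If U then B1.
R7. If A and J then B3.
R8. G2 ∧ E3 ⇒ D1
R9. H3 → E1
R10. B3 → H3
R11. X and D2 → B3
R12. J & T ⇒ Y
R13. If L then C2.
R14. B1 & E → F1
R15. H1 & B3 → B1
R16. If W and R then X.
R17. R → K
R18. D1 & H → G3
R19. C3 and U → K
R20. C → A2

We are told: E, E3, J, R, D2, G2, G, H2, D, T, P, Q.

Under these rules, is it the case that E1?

Yes

D1  (by R8: G2, E3)
K  (by R17: R)
A3  (by R2: K, D1, E)
U  (by R5: A3)
B1  (by R6: U)
X  (by R3: B1, T, J)
B3  (by R11: X, D2)
H3  (by R10: B3)
E1  (by R9: H3)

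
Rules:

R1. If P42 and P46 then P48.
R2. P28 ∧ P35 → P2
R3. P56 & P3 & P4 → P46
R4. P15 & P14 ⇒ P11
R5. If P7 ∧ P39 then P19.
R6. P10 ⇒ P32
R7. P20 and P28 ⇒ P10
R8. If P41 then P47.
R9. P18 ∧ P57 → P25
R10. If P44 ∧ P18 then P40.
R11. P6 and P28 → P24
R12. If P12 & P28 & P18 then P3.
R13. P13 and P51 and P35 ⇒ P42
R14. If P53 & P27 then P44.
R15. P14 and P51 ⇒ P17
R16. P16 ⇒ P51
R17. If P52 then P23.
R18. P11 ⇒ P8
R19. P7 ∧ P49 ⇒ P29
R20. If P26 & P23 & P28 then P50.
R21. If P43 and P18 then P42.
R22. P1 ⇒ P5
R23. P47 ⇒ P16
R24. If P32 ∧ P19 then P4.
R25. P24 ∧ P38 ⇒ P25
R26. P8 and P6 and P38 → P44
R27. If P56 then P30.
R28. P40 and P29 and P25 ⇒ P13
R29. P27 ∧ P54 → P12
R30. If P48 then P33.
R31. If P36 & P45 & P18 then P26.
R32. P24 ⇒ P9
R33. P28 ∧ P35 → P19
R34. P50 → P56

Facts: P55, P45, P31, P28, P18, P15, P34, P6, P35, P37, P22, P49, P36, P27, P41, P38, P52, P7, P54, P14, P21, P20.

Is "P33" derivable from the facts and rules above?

Yes

P11  (by R4: P15, P14)
P10  (by R7: P20, P28)
P47  (by R8: P41)
P24  (by R11: P6, P28)
P23  (by R17: P52)
P8  (by R18: P11)
P29  (by R19: P7, P49)
P16  (by R23: P47)
P25  (by R25: P24, P38)
P44  (by R26: P8, P6, P38)
P12  (by R29: P27, P54)
P26  (by R31: P36, P45, P18)
P19  (by R33: P28, P35)
P32  (by R6: P10)
P40  (by R10: P44, P18)
P3  (by R12: P12, P28, P18)
P51  (by R16: P16)
P50  (by R20: P26, P23, P28)
P4  (by R24: P32, P19)
P13  (by R28: P40, P29, P25)
P56  (by R34: P50)
P46  (by R3: P56, P3, P4)
P42  (by R13: P13, P51, P35)
P48  (by R1: P42, P46)
P33  (by R30: P48)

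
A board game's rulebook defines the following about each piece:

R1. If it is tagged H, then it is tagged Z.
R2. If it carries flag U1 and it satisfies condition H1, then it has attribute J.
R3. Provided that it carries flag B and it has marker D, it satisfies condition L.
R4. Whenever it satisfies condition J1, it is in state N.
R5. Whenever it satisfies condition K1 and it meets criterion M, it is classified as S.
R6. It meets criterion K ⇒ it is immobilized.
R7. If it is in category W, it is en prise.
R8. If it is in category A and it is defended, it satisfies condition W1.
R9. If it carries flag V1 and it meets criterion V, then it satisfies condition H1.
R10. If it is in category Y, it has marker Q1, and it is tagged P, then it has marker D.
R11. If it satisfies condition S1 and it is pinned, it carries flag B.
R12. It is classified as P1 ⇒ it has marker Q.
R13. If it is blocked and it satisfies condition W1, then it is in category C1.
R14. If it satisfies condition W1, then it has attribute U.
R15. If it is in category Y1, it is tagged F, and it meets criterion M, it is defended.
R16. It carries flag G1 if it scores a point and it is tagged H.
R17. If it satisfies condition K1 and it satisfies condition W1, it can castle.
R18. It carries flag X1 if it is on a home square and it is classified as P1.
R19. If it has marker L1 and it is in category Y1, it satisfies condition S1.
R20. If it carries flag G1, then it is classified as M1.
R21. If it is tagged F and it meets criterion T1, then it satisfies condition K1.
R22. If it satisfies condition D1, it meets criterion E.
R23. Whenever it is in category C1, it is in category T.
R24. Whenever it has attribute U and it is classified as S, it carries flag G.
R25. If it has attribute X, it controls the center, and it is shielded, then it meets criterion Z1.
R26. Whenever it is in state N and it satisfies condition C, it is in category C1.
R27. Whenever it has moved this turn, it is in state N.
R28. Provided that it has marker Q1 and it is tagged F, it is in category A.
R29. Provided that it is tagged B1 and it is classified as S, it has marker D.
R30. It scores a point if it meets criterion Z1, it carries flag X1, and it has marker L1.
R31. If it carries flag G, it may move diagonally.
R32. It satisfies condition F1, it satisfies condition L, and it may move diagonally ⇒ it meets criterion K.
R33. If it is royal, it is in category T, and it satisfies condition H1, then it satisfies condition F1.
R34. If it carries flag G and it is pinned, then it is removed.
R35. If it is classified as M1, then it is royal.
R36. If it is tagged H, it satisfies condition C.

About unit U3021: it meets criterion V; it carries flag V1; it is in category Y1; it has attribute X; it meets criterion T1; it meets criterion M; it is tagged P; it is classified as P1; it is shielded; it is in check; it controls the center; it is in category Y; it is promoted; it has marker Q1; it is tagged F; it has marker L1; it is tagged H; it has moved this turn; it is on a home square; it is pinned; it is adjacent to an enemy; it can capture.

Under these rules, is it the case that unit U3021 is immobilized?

Yes

By R9 (it carries flag V1, it meets criterion V): it satisfies condition H1.
By R10 (it is in category Y, it has marker Q1, it is tagged P): it has marker D.
By R15 (it is in category Y1, it is tagged F, it meets criterion M): it is defended.
By R18 (it is on a home square, it is classified as P1): it carries flag X1.
By R19 (it has marker L1, it is in category Y1): it satisfies condition S1.
By R21 (it is tagged F, it meets criterion T1): it satisfies condition K1.
By R25 (it has attribute X, it controls the center, it is shielded): it meets criterion Z1.
By R27 (it has moved this turn): it is in state N.
By R28 (it has marker Q1, it is tagged F): it is in category A.
By R30 (it meets criterion Z1, it carries flag X1, it has marker L1): it scores a point.
By R36 (it is tagged H): it satisfies condition C.
By R5 (it satisfies condition K1, it meets criterion M): it is classified as S.
By R8 (it is in category A, it is defended): it satisfies condition W1.
By R11 (it satisfies condition S1, it is pinned): it carries flag B.
By R14 (it satisfies condition W1): it has attribute U.
By R16 (it scores a point, it is tagged H): it carries flag G1.
By R20 (it carries flag G1): it is classified as M1.
By R24 (it has attribute U, it is classified as S): it carries flag G.
By R26 (it is in state N, it satisfies condition C): it is in category C1.
By R31 (it carries flag G): it may move diagonally.
By R35 (it is classified as M1): it is royal.
By R3 (it carries flag B, it has marker D): it satisfies condition L.
By R23 (it is in category C1): it is in category T.
By R33 (it is royal, it is in category T, it satisfies condition H1): it satisfies condition F1.
By R32 (it satisfies condition F1, it satisfies condition L, it may move diagonally): it meets criterion K.
By R6 (it meets criterion K): it is immobilized.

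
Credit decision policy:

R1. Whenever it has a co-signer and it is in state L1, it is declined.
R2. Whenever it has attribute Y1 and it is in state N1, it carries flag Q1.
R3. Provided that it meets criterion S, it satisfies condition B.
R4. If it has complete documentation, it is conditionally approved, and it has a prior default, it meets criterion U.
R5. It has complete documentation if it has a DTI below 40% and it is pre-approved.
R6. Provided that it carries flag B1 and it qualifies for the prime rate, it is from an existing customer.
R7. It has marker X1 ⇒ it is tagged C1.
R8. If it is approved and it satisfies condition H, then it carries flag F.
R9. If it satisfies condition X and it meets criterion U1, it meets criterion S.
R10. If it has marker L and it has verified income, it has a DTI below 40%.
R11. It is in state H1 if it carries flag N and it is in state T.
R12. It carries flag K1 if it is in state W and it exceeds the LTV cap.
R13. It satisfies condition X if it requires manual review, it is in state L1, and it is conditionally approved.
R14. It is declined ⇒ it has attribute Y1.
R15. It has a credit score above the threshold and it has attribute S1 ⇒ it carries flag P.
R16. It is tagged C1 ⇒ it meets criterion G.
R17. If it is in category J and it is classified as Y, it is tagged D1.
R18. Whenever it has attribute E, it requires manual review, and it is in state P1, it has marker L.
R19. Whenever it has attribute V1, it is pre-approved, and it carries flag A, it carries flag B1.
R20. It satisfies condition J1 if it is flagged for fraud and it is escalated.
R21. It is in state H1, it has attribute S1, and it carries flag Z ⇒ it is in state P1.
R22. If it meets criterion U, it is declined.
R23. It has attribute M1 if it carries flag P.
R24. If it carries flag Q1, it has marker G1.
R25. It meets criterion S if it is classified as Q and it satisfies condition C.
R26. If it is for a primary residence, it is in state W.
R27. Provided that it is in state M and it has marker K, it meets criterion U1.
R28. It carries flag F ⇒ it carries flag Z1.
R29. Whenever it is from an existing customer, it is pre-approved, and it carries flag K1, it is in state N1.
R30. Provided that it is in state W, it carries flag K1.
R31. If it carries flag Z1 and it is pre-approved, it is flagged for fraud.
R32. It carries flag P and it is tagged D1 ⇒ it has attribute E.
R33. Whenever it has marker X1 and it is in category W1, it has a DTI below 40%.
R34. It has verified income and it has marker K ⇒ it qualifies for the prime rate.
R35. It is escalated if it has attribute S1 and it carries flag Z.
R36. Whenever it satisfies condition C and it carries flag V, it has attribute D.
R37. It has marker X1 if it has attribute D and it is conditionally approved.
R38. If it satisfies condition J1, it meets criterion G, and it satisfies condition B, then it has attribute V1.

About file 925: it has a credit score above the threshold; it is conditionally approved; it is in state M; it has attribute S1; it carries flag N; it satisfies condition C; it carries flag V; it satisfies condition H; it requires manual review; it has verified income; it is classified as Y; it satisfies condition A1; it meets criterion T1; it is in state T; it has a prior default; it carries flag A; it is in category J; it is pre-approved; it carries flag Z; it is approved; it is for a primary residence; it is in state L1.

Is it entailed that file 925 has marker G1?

Forward chaining from the given facts derives: carries flag F, is in state H1, satisfies condition X, carries flag P, is tagged D1, is in state P1, has attribute M1, is in state W, carries flag Z1, carries flag K1, is flagged for fraud, has attribute E, is escalated, has attribute D, has marker X1, is tagged C1, meets criterion G, has marker L, satisfies condition J1, has a DTI below 40%, has complete documentation, meets criterion U, is declined, has attribute Y1.
The only rule concluding "it has marker G1" is R24, which needs "it carries flag Q1"; that is never established.

No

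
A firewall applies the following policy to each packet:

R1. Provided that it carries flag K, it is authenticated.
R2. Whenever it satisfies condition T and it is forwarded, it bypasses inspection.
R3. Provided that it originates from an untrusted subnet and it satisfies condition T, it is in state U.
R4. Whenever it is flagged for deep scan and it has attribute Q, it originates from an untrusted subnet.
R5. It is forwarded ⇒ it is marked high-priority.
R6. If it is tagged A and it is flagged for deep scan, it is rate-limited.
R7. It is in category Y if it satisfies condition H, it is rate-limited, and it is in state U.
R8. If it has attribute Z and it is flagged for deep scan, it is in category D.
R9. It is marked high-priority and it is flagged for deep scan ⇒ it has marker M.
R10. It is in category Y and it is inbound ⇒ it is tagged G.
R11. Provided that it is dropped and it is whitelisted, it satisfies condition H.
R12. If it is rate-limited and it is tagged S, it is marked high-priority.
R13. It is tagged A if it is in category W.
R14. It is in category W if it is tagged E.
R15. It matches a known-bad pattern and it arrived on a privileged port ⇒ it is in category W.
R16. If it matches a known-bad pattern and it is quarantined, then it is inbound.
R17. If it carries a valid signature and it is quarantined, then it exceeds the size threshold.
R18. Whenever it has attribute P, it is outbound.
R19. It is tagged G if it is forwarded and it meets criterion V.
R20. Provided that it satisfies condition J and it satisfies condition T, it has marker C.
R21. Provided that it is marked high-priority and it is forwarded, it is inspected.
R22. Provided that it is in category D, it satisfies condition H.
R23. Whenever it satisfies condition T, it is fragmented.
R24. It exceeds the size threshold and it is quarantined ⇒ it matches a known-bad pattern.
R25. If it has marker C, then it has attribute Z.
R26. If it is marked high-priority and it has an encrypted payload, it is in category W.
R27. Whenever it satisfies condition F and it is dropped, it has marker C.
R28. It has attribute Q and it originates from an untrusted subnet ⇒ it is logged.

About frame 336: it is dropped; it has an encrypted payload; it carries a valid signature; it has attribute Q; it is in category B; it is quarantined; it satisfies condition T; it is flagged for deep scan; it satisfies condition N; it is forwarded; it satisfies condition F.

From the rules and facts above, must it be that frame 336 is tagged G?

Yes

By R4 (it is flagged for deep scan, it has attribute Q): it originates from an untrusted subnet.
By R5 (it is forwarded): it is marked high-priority.
By R17 (it carries a valid signature, it is quarantined): it exceeds the size threshold.
By R24 (it exceeds the size threshold, it is quarantined): it matches a known-bad pattern.
By R26 (it is marked high-priority, it has an encrypted payload): it is in category W.
By R27 (it satisfies condition F, it is dropped): it has marker C.
By R3 (it originates from an untrusted subnet, it satisfies condition T): it is in state U.
By R13 (it is in category W): it is tagged A.
By R16 (it matches a known-bad pattern, it is quarantined): it is inbound.
By R25 (it has marker C): it has attribute Z.
By R6 (it is tagged A, it is flagged for deep scan): it is rate-limited.
By R8 (it has attribute Z, it is flagged for deep scan): it is in category D.
By R22 (it is in category D): it satisfies condition H.
By R7 (it satisfies condition H, it is rate-limited, it is in state U): it is in category Y.
By R10 (it is in category Y, it is inbound): it is tagged G.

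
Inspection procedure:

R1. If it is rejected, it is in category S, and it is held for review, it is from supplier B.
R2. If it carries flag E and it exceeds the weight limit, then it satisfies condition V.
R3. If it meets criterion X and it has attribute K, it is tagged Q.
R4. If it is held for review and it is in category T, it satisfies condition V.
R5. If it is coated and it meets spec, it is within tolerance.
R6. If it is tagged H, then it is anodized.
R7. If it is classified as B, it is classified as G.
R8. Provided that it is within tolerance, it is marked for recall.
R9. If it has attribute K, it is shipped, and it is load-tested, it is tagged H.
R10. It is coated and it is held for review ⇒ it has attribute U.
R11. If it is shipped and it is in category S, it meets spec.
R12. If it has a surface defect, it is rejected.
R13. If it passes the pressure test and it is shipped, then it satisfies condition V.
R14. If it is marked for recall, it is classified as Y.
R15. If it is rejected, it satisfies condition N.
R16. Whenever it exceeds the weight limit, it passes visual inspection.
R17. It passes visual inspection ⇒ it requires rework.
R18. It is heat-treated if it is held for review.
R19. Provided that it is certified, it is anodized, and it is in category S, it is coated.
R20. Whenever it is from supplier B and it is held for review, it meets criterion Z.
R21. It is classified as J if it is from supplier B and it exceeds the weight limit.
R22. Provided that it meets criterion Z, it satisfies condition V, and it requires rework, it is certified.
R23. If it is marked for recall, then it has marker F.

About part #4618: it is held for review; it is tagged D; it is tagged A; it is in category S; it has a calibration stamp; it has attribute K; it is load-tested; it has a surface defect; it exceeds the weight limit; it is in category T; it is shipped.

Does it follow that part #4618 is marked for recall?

Yes

By R4 (it is held for review, it is in category T): it satisfies condition V.
By R9 (it has attribute K, it is shipped, it is load-tested): it is tagged H.
By R11 (it is shipped, it is in category S): it meets spec.
By R12 (it has a surface defect): it is rejected.
By R16 (it exceeds the weight limit): it passes visual inspection.
By R17 (it passes visual inspection): it requires rework.
By R1 (it is rejected, it is in category S, it is held for review): it is from supplier B.
By R6 (it is tagged H): it is anodized.
By R20 (it is from supplier B, it is held for review): it meets criterion Z.
By R22 (it meets criterion Z, it satisfies condition V, it requires rework): it is certified.
By R19 (it is certified, it is anodized, it is in category S): it is coated.
By R5 (it is coated, it meets spec): it is within tolerance.
By R8 (it is within tolerance): it is marked for recall.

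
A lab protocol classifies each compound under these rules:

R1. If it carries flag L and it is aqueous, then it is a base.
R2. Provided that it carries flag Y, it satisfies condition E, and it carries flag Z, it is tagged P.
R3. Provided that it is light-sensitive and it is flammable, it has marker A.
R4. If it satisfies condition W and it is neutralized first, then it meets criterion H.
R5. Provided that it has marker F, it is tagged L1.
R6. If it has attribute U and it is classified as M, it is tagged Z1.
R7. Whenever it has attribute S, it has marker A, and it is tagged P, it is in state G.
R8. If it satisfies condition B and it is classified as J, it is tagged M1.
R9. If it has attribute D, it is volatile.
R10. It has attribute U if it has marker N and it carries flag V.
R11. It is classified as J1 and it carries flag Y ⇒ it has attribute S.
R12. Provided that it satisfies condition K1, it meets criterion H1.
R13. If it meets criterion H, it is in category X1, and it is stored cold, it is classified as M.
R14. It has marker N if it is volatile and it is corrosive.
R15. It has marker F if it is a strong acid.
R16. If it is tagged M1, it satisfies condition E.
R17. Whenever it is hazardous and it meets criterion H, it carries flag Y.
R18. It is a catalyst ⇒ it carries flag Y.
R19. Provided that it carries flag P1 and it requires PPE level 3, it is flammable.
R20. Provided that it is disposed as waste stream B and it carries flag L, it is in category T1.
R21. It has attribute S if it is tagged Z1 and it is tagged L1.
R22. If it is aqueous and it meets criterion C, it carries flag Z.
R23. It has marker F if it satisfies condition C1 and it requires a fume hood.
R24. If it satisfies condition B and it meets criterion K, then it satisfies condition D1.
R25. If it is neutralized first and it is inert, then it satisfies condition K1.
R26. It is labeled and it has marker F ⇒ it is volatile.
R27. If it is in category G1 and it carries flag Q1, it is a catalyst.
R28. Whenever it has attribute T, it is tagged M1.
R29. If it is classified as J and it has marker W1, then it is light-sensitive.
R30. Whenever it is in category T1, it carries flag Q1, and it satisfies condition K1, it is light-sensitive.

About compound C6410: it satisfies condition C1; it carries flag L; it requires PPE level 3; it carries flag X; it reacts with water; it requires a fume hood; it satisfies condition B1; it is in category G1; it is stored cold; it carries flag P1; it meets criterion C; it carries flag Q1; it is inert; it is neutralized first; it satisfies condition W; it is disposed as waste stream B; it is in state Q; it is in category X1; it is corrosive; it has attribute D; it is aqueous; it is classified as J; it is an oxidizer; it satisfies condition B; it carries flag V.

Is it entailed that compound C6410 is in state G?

Yes

By R4 (it satisfies condition W, it is neutralized first): it meets criterion H.
By R8 (it satisfies condition B, it is classified as J): it is tagged M1.
By R9 (it has attribute D): it is volatile.
By R13 (it meets criterion H, it is in category X1, it is stored cold): it is classified as M.
By R14 (it is volatile, it is corrosive): it has marker N.
By R16 (it is tagged M1): it satisfies condition E.
By R19 (it carries flag P1, it requires PPE level 3): it is flammable.
By R20 (it is disposed as waste stream B, it carries flag L): it is in category T1.
By R22 (it is aqueous, it meets criterion C): it carries flag Z.
By R23 (it satisfies condition C1, it requires a fume hood): it has marker F.
By R25 (it is neutralized first, it is inert): it satisfies condition K1.
By R27 (it is in category G1, it carries flag Q1): it is a catalyst.
By R30 (it is in category T1, it carries flag Q1, it satisfies condition K1): it is light-sensitive.
By R3 (it is light-sensitive, it is flammable): it has marker A.
By R5 (it has marker F): it is tagged L1.
By R10 (it has marker N, it carries flag V): it has attribute U.
By R18 (it is a catalyst): it carries flag Y.
By R2 (it carries flag Y, it satisfies condition E, it carries flag Z): it is tagged P.
By R6 (it has attribute U, it is classified as M): it is tagged Z1.
By R21 (it is tagged Z1, it is tagged L1): it has attribute S.
By R7 (it has attribute S, it has marker A, it is tagged P): it is in state G.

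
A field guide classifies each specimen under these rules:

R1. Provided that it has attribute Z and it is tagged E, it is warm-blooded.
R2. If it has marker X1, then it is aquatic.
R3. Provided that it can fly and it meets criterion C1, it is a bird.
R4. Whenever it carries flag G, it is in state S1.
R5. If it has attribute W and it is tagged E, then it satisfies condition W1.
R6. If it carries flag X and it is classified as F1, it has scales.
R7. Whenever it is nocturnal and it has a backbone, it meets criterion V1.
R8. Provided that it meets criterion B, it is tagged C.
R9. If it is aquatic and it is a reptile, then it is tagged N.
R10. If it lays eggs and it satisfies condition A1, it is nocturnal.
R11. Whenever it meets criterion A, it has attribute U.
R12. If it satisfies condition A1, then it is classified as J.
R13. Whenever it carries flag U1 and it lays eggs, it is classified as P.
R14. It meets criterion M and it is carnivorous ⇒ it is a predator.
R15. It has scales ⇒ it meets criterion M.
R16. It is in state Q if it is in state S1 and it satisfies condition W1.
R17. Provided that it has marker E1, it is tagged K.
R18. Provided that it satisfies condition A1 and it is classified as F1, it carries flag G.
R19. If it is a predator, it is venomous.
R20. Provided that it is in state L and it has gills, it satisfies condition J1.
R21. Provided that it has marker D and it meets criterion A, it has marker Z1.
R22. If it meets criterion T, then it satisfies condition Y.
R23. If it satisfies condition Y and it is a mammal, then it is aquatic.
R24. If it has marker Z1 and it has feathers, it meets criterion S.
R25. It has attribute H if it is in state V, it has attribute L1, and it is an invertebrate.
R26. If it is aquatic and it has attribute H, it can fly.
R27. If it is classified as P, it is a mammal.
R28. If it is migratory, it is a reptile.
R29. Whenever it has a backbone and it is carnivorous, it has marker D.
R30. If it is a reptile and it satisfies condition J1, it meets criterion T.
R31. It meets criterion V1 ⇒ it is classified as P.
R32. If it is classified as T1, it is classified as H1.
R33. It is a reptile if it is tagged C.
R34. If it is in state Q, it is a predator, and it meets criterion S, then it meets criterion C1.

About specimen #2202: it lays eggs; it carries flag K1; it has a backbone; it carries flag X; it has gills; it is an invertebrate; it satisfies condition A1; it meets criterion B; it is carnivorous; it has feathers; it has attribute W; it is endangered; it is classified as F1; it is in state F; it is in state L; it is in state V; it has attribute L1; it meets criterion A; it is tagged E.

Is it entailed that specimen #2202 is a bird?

Yes

By R5 (it has attribute W, it is tagged E): it satisfies condition W1.
By R6 (it carries flag X, it is classified as F1): it has scales.
By R8 (it meets criterion B): it is tagged C.
By R10 (it lays eggs, it satisfies condition A1): it is nocturnal.
By R15 (it has scales): it meets criterion M.
By R18 (it satisfies condition A1, it is classified as F1): it carries flag G.
By R20 (it is in state L, it has gills): it satisfies condition J1.
By R25 (it is in state V, it has attribute L1, it is an invertebrate): it has attribute H.
By R29 (it has a backbone, it is carnivorous): it has marker D.
By R33 (it is tagged C): it is a reptile.
By R4 (it carries flag G): it is in state S1.
By R7 (it is nocturnal, it has a backbone): it meets criterion V1.
By R14 (it meets criterion M, it is carnivorous): it is a predator.
By R16 (it is in state S1, it satisfies condition W1): it is in state Q.
By R21 (it has marker D, it meets criterion A): it has marker Z1.
By R24 (it has marker Z1, it has feathers): it meets criterion S.
By R30 (it is a reptile, it satisfies condition J1): it meets criterion T.
By R31 (it meets criterion V1): it is classified as P.
By R34 (it is in state Q, it is a predator, it meets criterion S): it meets criterion C1.
By R22 (it meets criterion T): it satisfies condition Y.
By R27 (it is classified as P): it is a mammal.
By R23 (it satisfies condition Y, it is a mammal): it is aquatic.
By R26 (it is aquatic, it has attribute H): it can fly.
By R3 (it can fly, it meets criterion C1): it is a bird.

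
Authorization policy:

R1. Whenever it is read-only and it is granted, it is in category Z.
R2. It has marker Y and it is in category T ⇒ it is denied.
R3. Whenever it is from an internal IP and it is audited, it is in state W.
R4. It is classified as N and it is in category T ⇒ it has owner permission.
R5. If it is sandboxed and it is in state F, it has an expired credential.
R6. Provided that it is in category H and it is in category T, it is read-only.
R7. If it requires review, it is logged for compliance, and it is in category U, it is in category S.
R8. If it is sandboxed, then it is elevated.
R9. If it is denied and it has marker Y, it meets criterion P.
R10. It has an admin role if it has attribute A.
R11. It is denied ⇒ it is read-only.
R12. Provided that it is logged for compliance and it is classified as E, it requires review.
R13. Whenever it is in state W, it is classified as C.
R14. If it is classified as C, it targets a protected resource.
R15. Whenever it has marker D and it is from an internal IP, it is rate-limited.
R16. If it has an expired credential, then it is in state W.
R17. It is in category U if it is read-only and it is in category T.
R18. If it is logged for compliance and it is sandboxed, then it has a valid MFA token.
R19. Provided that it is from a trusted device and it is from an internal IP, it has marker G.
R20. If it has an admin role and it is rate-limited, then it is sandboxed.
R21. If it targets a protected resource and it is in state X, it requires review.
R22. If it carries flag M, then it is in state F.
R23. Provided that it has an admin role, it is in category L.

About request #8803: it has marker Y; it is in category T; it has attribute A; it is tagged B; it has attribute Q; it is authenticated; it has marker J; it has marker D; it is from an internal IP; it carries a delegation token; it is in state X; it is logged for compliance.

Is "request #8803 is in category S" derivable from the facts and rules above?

No

Forward chaining from the given facts derives: is denied, meets criterion P, has an admin role, is read-only, is rate-limited, is in category U, is sandboxed, is in category L, is elevated, has a valid MFA token.
The only rule concluding "it is in category S" is R7, which needs "it requires review"; that is never established.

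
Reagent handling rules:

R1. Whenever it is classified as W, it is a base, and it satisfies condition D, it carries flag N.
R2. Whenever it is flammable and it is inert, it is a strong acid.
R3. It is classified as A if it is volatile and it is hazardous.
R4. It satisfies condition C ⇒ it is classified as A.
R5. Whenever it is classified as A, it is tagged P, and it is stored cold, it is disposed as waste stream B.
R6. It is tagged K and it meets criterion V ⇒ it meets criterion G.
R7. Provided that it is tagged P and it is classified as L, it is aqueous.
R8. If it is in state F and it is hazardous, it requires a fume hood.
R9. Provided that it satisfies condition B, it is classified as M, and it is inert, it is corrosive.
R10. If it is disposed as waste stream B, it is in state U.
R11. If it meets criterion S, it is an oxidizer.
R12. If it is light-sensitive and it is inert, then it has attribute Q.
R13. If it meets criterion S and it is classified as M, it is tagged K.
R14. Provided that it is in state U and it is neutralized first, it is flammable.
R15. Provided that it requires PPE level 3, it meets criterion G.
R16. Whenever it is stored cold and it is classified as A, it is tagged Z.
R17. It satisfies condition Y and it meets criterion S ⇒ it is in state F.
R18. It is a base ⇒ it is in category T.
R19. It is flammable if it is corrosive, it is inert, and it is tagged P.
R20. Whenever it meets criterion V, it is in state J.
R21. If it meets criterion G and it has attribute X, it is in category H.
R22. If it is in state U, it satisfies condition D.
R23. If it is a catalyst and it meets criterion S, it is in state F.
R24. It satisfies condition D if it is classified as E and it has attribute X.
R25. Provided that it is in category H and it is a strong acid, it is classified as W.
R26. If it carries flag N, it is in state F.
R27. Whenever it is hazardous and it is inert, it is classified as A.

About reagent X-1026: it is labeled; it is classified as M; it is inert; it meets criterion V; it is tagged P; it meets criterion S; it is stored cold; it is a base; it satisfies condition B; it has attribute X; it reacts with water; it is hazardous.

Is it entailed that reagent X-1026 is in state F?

By R9 (it satisfies condition B, it is classified as M, it is inert): it is corrosive.
By R13 (it meets criterion S, it is classified as M): it is tagged K.
By R19 (it is corrosive, it is inert, it is tagged P): it is flammable.
By R27 (it is hazardous, it is inert): it is classified as A.
By R2 (it is flammable, it is inert): it is a strong acid.
By R5 (it is classified as A, it is tagged P, it is stored cold): it is disposed as waste stream B.
By R6 (it is tagged K, it meets criterion V): it meets criterion G.
By R10 (it is disposed as waste stream B): it is in state U.
By R21 (it meets criterion G, it has attribute X): it is in category H.
By R22 (it is in state U): it satisfies condition D.
By R25 (it is in category H, it is a strong acid): it is classified as W.
By R1 (it is classified as W, it is a base, it satisfies condition D): it carries flag N.
By R26 (it carries flag N): it is in state F.

Yes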